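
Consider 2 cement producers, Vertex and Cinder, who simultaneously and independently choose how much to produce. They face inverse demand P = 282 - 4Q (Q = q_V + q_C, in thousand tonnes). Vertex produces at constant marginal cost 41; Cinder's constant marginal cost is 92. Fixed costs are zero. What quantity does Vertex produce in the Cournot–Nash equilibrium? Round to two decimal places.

Vertex's profit: π_V = (282 - 4Q)q_V - (41q_V). Setting ∂π_V/∂q_V = 0: 241 - 8q_V - 4(q_C) = 0.
Cinder's profit: π_C = (282 - 4Q)q_C - (92q_C). Setting ∂π_C/∂q_C = 0: 190 - 8q_C - 4(q_V) = 0.
So q_V = (241 - 4q_C)/8 and q_C = (190 - 4q_V)/8.
Solving the pair: q_V = 73/3, q_C = 139/12.

24.33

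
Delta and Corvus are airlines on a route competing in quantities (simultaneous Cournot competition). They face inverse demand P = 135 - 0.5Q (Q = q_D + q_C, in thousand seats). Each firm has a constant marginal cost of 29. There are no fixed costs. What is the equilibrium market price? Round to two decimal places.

64.33

Each firm earns π_i = (135 - 0.5Q)q_i - 29q_i.
First-order condition (treating rivals' output as given): 106 - q_i - (1/2)q_j = 0.
By symmetry each firm produces the same amount; substituting q_j = q_i yields q_i = 106/(3/2) = 212/3.
Total output Q = 424/3, so price P = 135 - (1/2)·(424/3) = 193/3.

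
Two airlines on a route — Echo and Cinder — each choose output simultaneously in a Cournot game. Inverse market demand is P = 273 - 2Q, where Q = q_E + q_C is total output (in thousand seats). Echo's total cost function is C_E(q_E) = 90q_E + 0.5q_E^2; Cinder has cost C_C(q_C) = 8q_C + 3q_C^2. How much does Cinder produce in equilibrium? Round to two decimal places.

Echo's profit: π_E = (273 - 2Q)q_E - (90q_E + (1/2)q_E²). Setting ∂π_E/∂q_E = 0: 183 - 5q_E - 2(q_C) = 0.
Cinder's profit: π_C = (273 - 2Q)q_C - (8q_C + 3q_C²). Setting ∂π_C/∂q_C = 0: 265 - 10q_C - 2(q_E) = 0.
So q_E = (183 - 2q_C)/5 and q_C = (265 - 2q_E)/10.
Solving the pair: q_E = 650/23, q_C = 959/46.

20.85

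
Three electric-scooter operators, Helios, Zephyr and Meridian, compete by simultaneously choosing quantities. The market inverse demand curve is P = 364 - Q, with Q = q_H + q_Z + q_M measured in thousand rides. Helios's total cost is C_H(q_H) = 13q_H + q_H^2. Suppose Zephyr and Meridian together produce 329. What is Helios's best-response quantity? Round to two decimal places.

With rivals' combined output fixed at 329, Helios's profit is π_H = (364 - 329 - q_H)q_H - (13q_H + q_H²) = (35 - q_H)q_H - (13q_H + q_H²).
∂π_H/∂q_H = 22 - 4q_H = 0, so q_H = 11/2.

5.50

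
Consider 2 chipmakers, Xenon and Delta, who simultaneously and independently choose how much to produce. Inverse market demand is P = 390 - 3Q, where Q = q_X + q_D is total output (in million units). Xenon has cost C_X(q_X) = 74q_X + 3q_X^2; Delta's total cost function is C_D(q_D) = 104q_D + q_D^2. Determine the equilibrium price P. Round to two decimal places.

246.76

Xenon's profit: π_X = (390 - 3Q)q_X - (74q_X + 3q_X²). Setting ∂π_X/∂q_X = 0: 316 - 12q_X - 3(q_D) = 0.
Delta's profit: π_D = (390 - 3Q)q_D - (104q_D + q_D²). Setting ∂π_D/∂q_D = 0: 286 - 8q_D - 3(q_X) = 0.
Best responses: q_X = (316 - 3q_D)/12, q_D = (286 - 3q_X)/8.
Solving the pair: q_X = 1670/87, q_D = 828/29.
Total output Q = 47.7471, so price P = 390 - 3·47.7471 = 246.7586.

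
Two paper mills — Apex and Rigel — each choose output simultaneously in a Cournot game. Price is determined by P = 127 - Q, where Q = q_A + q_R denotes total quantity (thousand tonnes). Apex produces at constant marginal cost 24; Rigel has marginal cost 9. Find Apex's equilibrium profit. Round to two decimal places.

860.44

Apex's profit: π_A = (127 - Q)q_A - (24q_A). Setting ∂π_A/∂q_A = 0: 103 - 2q_A - (q_R) = 0.
Rigel's first-order condition: 118 - 2q_R - (q_A) = 0.
So q_A = (103 - q_R)/2 and q_R = (118 - q_A)/2.
Substituting one into the other gives q_A = 88/3 and q_R = 133/3.
Price P = 127 - 221/3 = 160/3.
Apex's profit: (160/3 - 24)·(88/3) = 860.4444.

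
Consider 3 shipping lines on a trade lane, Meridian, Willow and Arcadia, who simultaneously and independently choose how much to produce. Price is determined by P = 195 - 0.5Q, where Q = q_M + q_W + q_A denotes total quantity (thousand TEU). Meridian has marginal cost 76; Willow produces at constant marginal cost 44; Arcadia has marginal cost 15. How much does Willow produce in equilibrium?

Meridian's profit: π_M = (195 - 0.5Q)q_M - (76q_M). Setting ∂π_M/∂q_M = 0: 119 - q_M - (1/2)(q_W + q_A) = 0.
Willow's first-order condition: 151 - q_W - (1/2)(q_M + q_A) = 0.
Arcadia's first-order condition: 180 - q_A - (1/2)(q_M + q_W) = 0.
Adding the 3 first-order conditions: 450 − 2Q = 0, so Q = 225.
Back-substituting: q_M = (119 − 225/2)/(1/2) = 13, q_W = (151 − 225/2)/(1/2) = 77, q_A = (180 − 225/2)/(1/2) = 135.

77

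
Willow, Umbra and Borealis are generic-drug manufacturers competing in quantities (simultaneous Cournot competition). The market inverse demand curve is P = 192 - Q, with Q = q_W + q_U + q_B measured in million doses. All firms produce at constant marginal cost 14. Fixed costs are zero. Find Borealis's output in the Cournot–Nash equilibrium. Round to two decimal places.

A representative firm's profit is π_i = q_i(192 - Q) - 14q_i.
Setting ∂π_i/∂q_i = 0 with rivals' quantities fixed: 178 - 2q_i - Σ_{j≠i} q_j = 0.
With identical firms every q_j equals q_i, so Σ_{j≠i} q_j = 2q_i and 178 = 4q_i, giving q_i = 89/2.

44.50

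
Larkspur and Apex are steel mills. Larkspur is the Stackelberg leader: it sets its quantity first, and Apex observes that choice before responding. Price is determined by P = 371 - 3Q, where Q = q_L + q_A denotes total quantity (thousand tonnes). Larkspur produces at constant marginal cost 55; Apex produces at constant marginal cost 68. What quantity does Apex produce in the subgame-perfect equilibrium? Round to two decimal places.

23.08

Solve by backward induction. Given q_L, the follower Apex maximises π_A = (371 - 3q_L - 3q_A)q_A - 68q_A.
Setting the follower's marginal profit to zero, 303 - 3q_L - 6q_A = 0, i.e. q_A = (303 - 3q_L)/6.
The leader anticipates this reaction. Substituting into P = 371 - 3Q gives P = 439/2 - (3/2)q_L, so π_L = (439/2 - (3/2)q_L)q_L - 55q_L.
Maximising: ∂π_L/∂q_L = 329/2 - 3q_L = 0, giving q_L = 329/6.
Then q_A = (303 - 3·(329/6))/6 = 277/12.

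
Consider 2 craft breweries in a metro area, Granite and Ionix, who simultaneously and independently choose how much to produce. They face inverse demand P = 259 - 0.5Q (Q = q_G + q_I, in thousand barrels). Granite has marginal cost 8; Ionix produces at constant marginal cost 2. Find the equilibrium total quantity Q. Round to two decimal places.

338.67

Granite's profit: π_G = (259 - 0.5Q)q_G - (8q_G). Setting ∂π_G/∂q_G = 0: 251 - q_G - (1/2)(q_I) = 0.
Ionix's profit: π_I = (259 - 0.5Q)q_I - (2q_I). Setting ∂π_I/∂q_I = 0: 257 - q_I - (1/2)(q_G) = 0.
Best responses: q_G = (251 - (1/2)q_I), q_I = (257 - (1/2)q_G).
Solving the pair: q_G = 490/3, q_I = 526/3.
Total output Q = 490/3 + 526/3 = 1016/3.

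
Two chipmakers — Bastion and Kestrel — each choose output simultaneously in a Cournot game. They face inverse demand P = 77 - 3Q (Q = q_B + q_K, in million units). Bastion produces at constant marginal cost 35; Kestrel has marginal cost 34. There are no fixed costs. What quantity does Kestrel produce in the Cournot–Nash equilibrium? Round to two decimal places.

4.89

Bastion's profit: π_B = (77 - 3Q)q_B - (35q_B). Setting ∂π_B/∂q_B = 0: 42 - 6q_B - 3(q_K) = 0.
Kestrel's profit: π_K = (77 - 3Q)q_K - (34q_K). Setting ∂π_K/∂q_K = 0: 43 - 6q_K - 3(q_B) = 0.
Best responses: q_B = (42 - 3q_K)/6, q_K = (43 - 3q_B)/6.
Substituting one into the other gives q_B = 41/9 and q_K = 44/9.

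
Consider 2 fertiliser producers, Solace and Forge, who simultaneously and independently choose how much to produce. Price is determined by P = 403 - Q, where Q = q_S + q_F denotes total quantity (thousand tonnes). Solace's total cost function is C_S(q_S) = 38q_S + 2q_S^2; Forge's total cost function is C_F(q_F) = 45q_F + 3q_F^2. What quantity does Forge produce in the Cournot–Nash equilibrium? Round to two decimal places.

37.94

Solace's profit: π_S = (403 - Q)q_S - (38q_S + 2q_S²). Setting ∂π_S/∂q_S = 0: 365 - 6q_S - (q_F) = 0.
Forge's profit: π_F = (403 - Q)q_F - (45q_F + 3q_F²). Setting ∂π_F/∂q_F = 0: 358 - 8q_F - (q_S) = 0.
Best responses: q_S = (365 - q_F)/6, q_F = (358 - q_S)/8.
Substituting one into the other gives q_S = 54.5106 and q_F = 1783/47.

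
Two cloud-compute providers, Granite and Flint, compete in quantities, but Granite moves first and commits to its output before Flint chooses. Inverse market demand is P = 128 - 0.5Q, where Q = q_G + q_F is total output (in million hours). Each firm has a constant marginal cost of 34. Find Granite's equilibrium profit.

Solve by backward induction. Given q_G, the follower Flint maximises π_F = (128 - (1/2)q_G - (1/2)q_F)q_F - 34q_F.
Setting the follower's marginal profit to zero, 94 - (1/2)q_G - q_F = 0, i.e. q_F = (94 - (1/2)q_G).
The leader anticipates this reaction. Substituting into P = 128 - 0.5Q gives P = 81 - (1/4)q_G, so π_G = (81 - (1/4)q_G)q_G - 34q_G.
Maximising: ∂π_G/∂q_G = 47 - (1/2)q_G = 0, giving q_G = 94.
Then q_F = (94 - (1/2)·94) = 47.
Price P = 128 - (1/2)·141 = 115/2.
Granite's profit: (115/2 - 34)·94 = 2209.

2209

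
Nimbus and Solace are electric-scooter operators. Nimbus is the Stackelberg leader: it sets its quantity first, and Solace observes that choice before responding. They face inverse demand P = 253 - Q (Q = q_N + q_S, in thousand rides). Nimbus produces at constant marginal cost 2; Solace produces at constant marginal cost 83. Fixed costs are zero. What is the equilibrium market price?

85

Solve by backward induction. Given q_N, the follower Solace maximises π_S = (253 - q_N - q_S)q_S - 83q_S.
Follower FOC: 170 - q_N - 2q_S = 0, so q_S(q_N) = (170 - q_N)/2.
Nimbus substitutes q_S(q_N) into its own profit: π_N = q_N(253 - q_N - (170 - q_N)/2) - 2q_N = (168 - (1/2)q_N)q_N - 2q_N.
The leader's first-order condition 166 - q_N = 0 yields q_N = 166.
Then q_S = (170 - 166)/2 = 2.
Total output Q = 168, so price P = 253 - 168 = 85.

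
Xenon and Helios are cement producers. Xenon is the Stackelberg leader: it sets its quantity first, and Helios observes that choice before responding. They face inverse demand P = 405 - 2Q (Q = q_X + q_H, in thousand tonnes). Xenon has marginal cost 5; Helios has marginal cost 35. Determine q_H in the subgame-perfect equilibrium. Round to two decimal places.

Solve by backward induction. Given q_X, the follower Helios maximises π_H = (405 - 2q_X - 2q_H)q_H - 35q_H.
Setting the follower's marginal profit to zero, 370 - 2q_X - 4q_H = 0, i.e. q_H = (370 - 2q_X)/4.
The leader anticipates this reaction. Substituting into P = 405 - 2Q gives P = 220 - q_X, so π_X = (220 - q_X)q_X - 5q_X.
The leader's first-order condition 215 - 2q_X = 0 yields q_X = 215/2.
Then q_H = (370 - 2·(215/2))/4 = 155/4.

38.75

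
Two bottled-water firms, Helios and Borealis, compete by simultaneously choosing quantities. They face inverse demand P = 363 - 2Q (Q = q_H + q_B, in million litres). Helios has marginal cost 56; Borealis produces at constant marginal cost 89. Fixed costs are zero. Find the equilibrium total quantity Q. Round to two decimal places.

Helios's profit: π_H = (363 - 2Q)q_H - (56q_H). Setting ∂π_H/∂q_H = 0: 307 - 4q_H - 2(q_B) = 0.
Borealis's profit: π_B = (363 - 2Q)q_B - (89q_B). Setting ∂π_B/∂q_B = 0: 274 - 4q_B - 2(q_H) = 0.
Best responses: q_H = (307 - 2q_B)/4, q_B = (274 - 2q_H)/4.
Solving the pair: q_H = 170/3, q_B = 241/6.
Total output Q = 170/3 + 241/6 = 581/6.

96.83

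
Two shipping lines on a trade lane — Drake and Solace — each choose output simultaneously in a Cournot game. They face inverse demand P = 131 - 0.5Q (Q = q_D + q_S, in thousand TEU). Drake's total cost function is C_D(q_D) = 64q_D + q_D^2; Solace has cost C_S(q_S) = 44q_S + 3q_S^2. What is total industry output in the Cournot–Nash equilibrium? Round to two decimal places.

Drake's profit: π_D = (131 - 0.5Q)q_D - (64q_D + q_D²). Setting ∂π_D/∂q_D = 0: 67 - 3q_D - (1/2)(q_S) = 0.
Solace's profit: π_S = (131 - 0.5Q)q_S - (44q_S + 3q_S²). Setting ∂π_S/∂q_S = 0: 87 - 7q_S - (1/2)(q_D) = 0.
Best responses: q_D = (67 - (1/2)q_S)/3, q_S = (87 - (1/2)q_D)/7.
Solving the pair: q_D = 1702/83, q_S = 910/83.
Total output Q = 1702/83 + 910/83 = 31.4699.

31.47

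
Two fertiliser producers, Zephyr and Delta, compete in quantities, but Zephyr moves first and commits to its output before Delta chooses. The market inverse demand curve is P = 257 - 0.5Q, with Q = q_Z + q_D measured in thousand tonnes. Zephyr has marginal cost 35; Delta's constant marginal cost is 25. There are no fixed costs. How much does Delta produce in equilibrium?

Solve by backward induction. Given q_Z, the follower Delta maximises π_D = (257 - (1/2)q_Z - (1/2)q_D)q_D - 25q_D.
Follower FOC: 232 - (1/2)q_Z - q_D = 0, so q_D(q_Z) = (232 - (1/2)q_Z).
Zephyr substitutes q_D(q_Z) into its own profit: π_Z = q_Z(257 - (1/2)q_Z - (232 - (1/2)q_Z)/2) - 35q_Z = (141 - (1/4)q_Z)q_Z - 35q_Z.
Maximising: ∂π_Z/∂q_Z = 106 - (1/2)q_Z = 0, giving q_Z = 212.
Then q_D = (232 - (1/2)·212) = 126.

126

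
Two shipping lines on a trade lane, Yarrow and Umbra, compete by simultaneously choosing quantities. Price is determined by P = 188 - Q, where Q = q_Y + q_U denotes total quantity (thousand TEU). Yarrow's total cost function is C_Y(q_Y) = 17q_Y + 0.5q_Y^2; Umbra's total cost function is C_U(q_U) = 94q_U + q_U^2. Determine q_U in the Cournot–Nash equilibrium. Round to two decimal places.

10.09

Yarrow's profit: π_Y = (188 - Q)q_Y - (17q_Y + (1/2)q_Y²). Setting ∂π_Y/∂q_Y = 0: 171 - 3q_Y - (q_U) = 0.
Umbra's first-order condition: 94 - 4q_U - (q_Y) = 0.
Rearranging gives the reaction functions q_Y = (171 - q_U)/3 and q_U = (94 - q_Y)/4.
Substituting one into the other gives q_Y = 590/11 and q_U = 111/11.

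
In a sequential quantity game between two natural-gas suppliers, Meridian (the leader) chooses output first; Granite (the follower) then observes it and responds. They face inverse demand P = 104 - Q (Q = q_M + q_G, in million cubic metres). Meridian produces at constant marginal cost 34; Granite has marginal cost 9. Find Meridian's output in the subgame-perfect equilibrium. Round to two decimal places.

The follower Granite best-responds to any q_M: π_G = (104 - Q)q_G - 9q_G.
Follower FOC: 95 - q_M - 2q_G = 0, so q_G(q_M) = (95 - q_M)/2.
Meridian substitutes q_G(q_M) into its own profit: π_M = q_M(104 - q_M - (95 - q_M)/2) - 34q_M = (113/2 - (1/2)q_M)q_M - 34q_M.
Maximising: ∂π_M/∂q_M = 45/2 - q_M = 0, giving q_M = 45/2.
Then q_G = (95 - 45/2)/2 = 145/4.

22.50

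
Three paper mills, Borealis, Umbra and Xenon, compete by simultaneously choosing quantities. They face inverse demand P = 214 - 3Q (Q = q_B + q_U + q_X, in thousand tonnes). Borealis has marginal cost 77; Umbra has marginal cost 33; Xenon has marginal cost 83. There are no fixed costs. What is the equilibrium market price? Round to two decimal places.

Borealis's profit: π_B = (214 - 3Q)q_B - (77q_B). Setting ∂π_B/∂q_B = 0: 137 - 6q_B - 3(q_U + q_X) = 0.
Umbra's profit: π_U = (214 - 3Q)q_U - (33q_U). Setting ∂π_U/∂q_U = 0: 181 - 6q_U - 3(q_B + q_X) = 0.
Xenon's profit: π_X = (214 - 3Q)q_X - (83q_X). Setting ∂π_X/∂q_X = 0: 131 - 6q_X - 3(q_B + q_U) = 0.
Adding the 3 first-order conditions: 449 − 12Q = 0, so Q = 449/12.
Back-substituting: q_B = (137 − 449/4)/3 = 33/4, q_U = (181 − 449/4)/3 = 275/12, q_X = (131 − 449/4)/3 = 25/4.
Total output Q = 449/12, so price P = 214 - 3·(449/12) = 407/4.

101.75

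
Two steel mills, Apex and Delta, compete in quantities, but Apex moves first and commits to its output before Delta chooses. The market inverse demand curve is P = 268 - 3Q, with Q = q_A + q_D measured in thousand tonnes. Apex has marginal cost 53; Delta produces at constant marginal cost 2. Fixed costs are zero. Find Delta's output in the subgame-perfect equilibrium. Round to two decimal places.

30.67

The follower Delta best-responds to any q_A: π_D = (268 - 3Q)q_D - 2q_D.
Setting the follower's marginal profit to zero, 266 - 3q_A - 6q_D = 0, i.e. q_D = (266 - 3q_A)/6.
Apex substitutes q_D(q_A) into its own profit: π_A = q_A(268 - 3q_A - (266 - 3q_A)/2) - 53q_A = (135 - (3/2)q_A)q_A - 53q_A.
Leader FOC: 82 - 3q_A = 0, so q_A = 82/3.
Then q_D = (266 - 3·(82/3))/6 = 92/3.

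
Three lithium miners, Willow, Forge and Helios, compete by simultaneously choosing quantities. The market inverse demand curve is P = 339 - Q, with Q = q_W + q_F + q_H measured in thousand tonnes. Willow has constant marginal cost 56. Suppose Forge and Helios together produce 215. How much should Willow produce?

With rivals' combined output fixed at 215, Willow's profit is π_W = (339 - 215 - q_W)q_W - (56q_W) = (124 - q_W)q_W - (56q_W).
∂π_W/∂q_W = 68 - 2q_W = 0, so q_W = 34.

34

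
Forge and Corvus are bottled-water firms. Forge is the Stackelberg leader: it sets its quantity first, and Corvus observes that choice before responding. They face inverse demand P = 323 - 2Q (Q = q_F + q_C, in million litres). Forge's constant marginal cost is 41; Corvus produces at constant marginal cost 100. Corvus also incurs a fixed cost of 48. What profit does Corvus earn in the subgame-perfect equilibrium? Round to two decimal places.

296.53

Solve by backward induction. Given q_F, the follower Corvus maximises π_C = (323 - 2q_F - 2q_C)q_C - 100q_C.
Follower FOC: 223 - 2q_F - 4q_C = 0, so q_C(q_F) = (223 - 2q_F)/4.
Forge substitutes q_C(q_F) into its own profit: π_F = q_F(323 - 2q_F - (223 - 2q_F)/2) - 41q_F = (423/2 - q_F)q_F - 41q_F.
The leader's first-order condition 341/2 - 2q_F = 0 yields q_F = 341/4.
Then q_C = (223 - 2·(341/4))/4 = 105/8.
Price P = 323 - 2·(787/8) = 505/4.
Corvus's profit: (505/4 - 100)·(105/8) - 48 = 296.5313.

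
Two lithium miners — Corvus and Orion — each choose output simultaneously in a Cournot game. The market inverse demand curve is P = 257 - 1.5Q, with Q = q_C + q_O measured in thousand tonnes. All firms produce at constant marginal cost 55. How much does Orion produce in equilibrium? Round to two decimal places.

44.89

Each firm earns π_i = (257 - 1.5Q)q_i - 55q_i.
First-order condition (treating rivals' output as given): 202 - 3q_i - (3/2)q_j = 0.
By symmetry each firm produces the same amount; substituting q_j = q_i yields q_i = 202/(9/2) = 404/9.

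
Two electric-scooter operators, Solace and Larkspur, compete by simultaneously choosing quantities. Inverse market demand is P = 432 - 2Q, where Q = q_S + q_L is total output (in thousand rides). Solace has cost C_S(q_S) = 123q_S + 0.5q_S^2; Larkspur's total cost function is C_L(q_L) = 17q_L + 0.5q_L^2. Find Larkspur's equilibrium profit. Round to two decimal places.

12034.29

Solace's profit: π_S = (432 - 2Q)q_S - (123q_S + (1/2)q_S²). Setting ∂π_S/∂q_S = 0: 309 - 5q_S - 2(q_L) = 0.
Larkspur's profit: π_L = (432 - 2Q)q_L - (17q_L + (1/2)q_L²). Setting ∂π_L/∂q_L = 0: 415 - 5q_L - 2(q_S) = 0.
Best responses: q_S = (309 - 2q_L)/5, q_L = (415 - 2q_S)/5.
Substituting one into the other gives q_S = 715/21 and q_L = 1457/21.
Price P = 432 - 2·(724/7) = 1576/7.
Larkspur's profit: (1576/7)·(1457/21) - 17·(1457/21) - (1/2)(1457/21)² = 12034.2914.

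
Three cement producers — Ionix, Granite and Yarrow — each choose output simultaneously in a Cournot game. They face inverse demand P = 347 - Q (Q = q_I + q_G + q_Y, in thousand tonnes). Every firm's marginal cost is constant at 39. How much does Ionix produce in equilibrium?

A representative firm's profit is π_i = q_i(347 - Q) - 39q_i.
First-order condition (treating rivals' output as given): 308 - 2q_i - Σ_{j≠i} q_j = 0.
With identical firms every q_j equals q_i, so Σ_{j≠i} q_j = 2q_i and 308 = 4q_i, giving q_i = 77.

77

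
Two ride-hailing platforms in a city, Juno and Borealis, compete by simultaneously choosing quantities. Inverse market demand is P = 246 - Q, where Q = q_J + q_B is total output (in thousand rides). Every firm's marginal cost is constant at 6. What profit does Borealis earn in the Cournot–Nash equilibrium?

6400

A representative firm's profit is π_i = q_i(246 - Q) - 6q_i.
First-order condition (treating rivals' output as given): 240 - 2q_i - q_j = 0.
With identical firms every q_j equals q_i, so q_j = q_i and 240 = 3q_i, giving q_i = 80.
Price P = 246 - 160 = 86.
Borealis's profit: (86 - 6)·80 = 6400.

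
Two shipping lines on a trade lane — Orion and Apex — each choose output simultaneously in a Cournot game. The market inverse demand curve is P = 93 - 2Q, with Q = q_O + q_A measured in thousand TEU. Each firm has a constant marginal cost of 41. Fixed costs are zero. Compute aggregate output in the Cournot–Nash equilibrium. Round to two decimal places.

17.33

A representative firm's profit is π_i = q_i(93 - 2Q) - 41q_i.
Setting ∂π_i/∂q_i = 0 with rivals' quantities fixed: 52 - 4q_i - 2q_j = 0.
With identical firms every q_j equals q_i, so q_j = q_i and 52 = 6q_i, giving q_i = 26/3.
Total output Q = 26/3 + 26/3 = 52/3.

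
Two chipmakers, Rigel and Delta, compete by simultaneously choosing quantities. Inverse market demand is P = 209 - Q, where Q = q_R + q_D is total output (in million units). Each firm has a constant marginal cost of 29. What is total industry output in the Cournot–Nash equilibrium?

A representative firm's profit is π_i = q_i(209 - Q) - 29q_i.
First-order condition (treating rivals' output as given): 180 - 2q_i - q_j = 0.
With identical firms every q_j equals q_i, so q_j = q_i and 180 = 3q_i, giving q_i = 60.
Total output Q = 60 + 60 = 120.

120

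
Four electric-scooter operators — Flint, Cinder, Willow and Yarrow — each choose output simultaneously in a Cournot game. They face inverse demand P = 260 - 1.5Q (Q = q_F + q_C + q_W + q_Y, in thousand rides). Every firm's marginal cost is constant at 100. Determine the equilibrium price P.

A representative firm's profit is π_i = q_i(260 - 1.5Q) - 100q_i.
First-order condition (treating rivals' output as given): 160 - 3q_i - (3/2)·Σ_{j≠i} q_j = 0.
By symmetry each firm produces the same amount; substituting Σ_{j≠i} q_j = 3q_i yields q_i = 160/(15/2) = 64/3.
Total output Q = 256/3, so price P = 260 - (3/2)·(256/3) = 132.

132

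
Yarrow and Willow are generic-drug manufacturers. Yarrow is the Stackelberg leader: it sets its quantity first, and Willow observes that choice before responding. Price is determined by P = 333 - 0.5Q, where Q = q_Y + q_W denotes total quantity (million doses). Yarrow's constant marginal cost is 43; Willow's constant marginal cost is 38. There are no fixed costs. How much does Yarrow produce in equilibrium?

285

The follower Willow best-responds to any q_Y: π_W = (333 - 0.5Q)q_W - 38q_W.
Follower FOC: 295 - (1/2)q_Y - q_W = 0, so q_W(q_Y) = (295 - (1/2)q_Y).
Yarrow substitutes q_W(q_Y) into its own profit: π_Y = q_Y(333 - (1/2)q_Y - (295 - (1/2)q_Y)/2) - 43q_Y = (371/2 - (1/4)q_Y)q_Y - 43q_Y.
Maximising: ∂π_Y/∂q_Y = 285/2 - (1/2)q_Y = 0, giving q_Y = 285.
Then q_W = (295 - (1/2)·285) = 305/2.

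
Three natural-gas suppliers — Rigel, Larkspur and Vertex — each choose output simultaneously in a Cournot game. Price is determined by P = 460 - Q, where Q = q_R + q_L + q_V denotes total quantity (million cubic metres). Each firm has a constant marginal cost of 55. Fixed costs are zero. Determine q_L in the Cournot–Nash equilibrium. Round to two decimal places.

101.25

A representative firm's profit is π_i = q_i(460 - Q) - 55q_i.
First-order condition (treating rivals' output as given): 405 - 2q_i - Σ_{j≠i} q_j = 0.
With identical firms every q_j equals q_i, so Σ_{j≠i} q_j = 2q_i and 405 = 4q_i, giving q_i = 405/4.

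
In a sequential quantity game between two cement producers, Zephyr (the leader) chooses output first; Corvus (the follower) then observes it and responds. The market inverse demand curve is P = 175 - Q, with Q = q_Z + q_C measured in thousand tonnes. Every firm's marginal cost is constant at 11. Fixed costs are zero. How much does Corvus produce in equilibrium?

The follower Corvus best-responds to any q_Z: π_C = (175 - Q)q_C - 11q_C.
∂π_C/∂q_C = 164 - q_Z - 2q_C = 0 gives the reaction function q_C = (164 - q_Z)/2.
The leader anticipates this reaction. Substituting into P = 175 - Q gives P = 93 - (1/2)q_Z, so π_Z = (93 - (1/2)q_Z)q_Z - 11q_Z.
The leader's first-order condition 82 - q_Z = 0 yields q_Z = 82.
Then q_C = (164 - 82)/2 = 41.

41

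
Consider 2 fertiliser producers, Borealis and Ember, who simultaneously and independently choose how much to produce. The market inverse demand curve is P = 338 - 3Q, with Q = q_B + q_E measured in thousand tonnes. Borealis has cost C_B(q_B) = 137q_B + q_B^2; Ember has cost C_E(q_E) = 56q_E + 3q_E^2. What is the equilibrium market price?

227

Borealis's profit: π_B = (338 - 3Q)q_B - (137q_B + q_B²). Setting ∂π_B/∂q_B = 0: 201 - 8q_B - 3(q_E) = 0.
Ember's first-order condition: 282 - 12q_E - 3(q_B) = 0.
Best responses: q_B = (201 - 3q_E)/8, q_E = (282 - 3q_B)/12.
Substituting one into the other gives q_B = 18 and q_E = 19.
Total output Q = 37, so price P = 338 - 3·37 = 227.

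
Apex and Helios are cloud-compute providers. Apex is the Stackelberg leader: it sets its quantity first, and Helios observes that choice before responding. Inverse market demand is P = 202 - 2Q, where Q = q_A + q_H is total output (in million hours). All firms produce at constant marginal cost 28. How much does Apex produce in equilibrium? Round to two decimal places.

Solve by backward induction. Given q_A, the follower Helios maximises π_H = (202 - 2q_A - 2q_H)q_H - 28q_H.
Setting the follower's marginal profit to zero, 174 - 2q_A - 4q_H = 0, i.e. q_H = (174 - 2q_A)/4.
The leader anticipates this reaction. Substituting into P = 202 - 2Q gives P = 115 - q_A, so π_A = (115 - q_A)q_A - 28q_A.
Maximising: ∂π_A/∂q_A = 87 - 2q_A = 0, giving q_A = 87/2.
Then q_H = (174 - 2·(87/2))/4 = 87/4.

43.50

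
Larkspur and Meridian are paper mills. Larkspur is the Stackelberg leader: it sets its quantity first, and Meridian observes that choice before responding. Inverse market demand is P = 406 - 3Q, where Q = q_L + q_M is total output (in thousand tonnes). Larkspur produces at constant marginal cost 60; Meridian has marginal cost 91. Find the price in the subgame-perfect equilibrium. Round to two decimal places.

The follower Meridian best-responds to any q_L: π_M = (406 - 3Q)q_M - 91q_M.
Setting the follower's marginal profit to zero, 315 - 3q_L - 6q_M = 0, i.e. q_M = (315 - 3q_L)/6.
Larkspur substitutes q_M(q_L) into its own profit: π_L = q_L(406 - 3q_L - (315 - 3q_L)/2) - 60q_L = (497/2 - (3/2)q_L)q_L - 60q_L.
Maximising: ∂π_L/∂q_L = 377/2 - 3q_L = 0, giving q_L = 377/6.
Then q_M = (315 - 3·(377/6))/6 = 253/12.
Total output Q = 1007/12, so price P = 406 - 3·(1007/12) = 617/4.

154.25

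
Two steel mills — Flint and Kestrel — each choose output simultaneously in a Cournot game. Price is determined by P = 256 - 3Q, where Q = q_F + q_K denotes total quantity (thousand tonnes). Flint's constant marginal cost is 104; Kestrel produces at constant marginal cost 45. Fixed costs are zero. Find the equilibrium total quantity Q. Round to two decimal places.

40.33

Flint's profit: π_F = (256 - 3Q)q_F - (104q_F). Setting ∂π_F/∂q_F = 0: 152 - 6q_F - 3(q_K) = 0.
Kestrel's first-order condition: 211 - 6q_K - 3(q_F) = 0.
Rearranging gives the reaction functions q_F = (152 - 3q_K)/6 and q_K = (211 - 3q_F)/6.
Substituting one into the other gives q_F = 31/3 and q_K = 30.
Total output Q = 31/3 + 30 = 121/3.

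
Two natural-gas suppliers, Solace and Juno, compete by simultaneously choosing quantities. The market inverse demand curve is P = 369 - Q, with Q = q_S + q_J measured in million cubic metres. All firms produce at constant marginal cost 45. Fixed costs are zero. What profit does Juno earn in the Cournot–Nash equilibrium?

11664

Each firm earns π_i = (369 - Q)q_i - 45q_i.
Setting ∂π_i/∂q_i = 0 with rivals' quantities fixed: 324 - 2q_i - q_j = 0.
With identical firms every q_j equals q_i, so q_j = q_i and 324 = 3q_i, giving q_i = 108.
Price P = 369 - 216 = 153.
Juno's profit: (153 - 45)·108 = 11664.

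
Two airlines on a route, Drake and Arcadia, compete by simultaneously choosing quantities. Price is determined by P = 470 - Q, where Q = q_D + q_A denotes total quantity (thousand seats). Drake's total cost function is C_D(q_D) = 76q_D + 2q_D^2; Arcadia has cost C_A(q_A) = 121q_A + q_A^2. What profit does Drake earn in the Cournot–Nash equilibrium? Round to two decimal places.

8537.97

Drake's profit: π_D = (470 - Q)q_D - (76q_D + 2q_D²). Setting ∂π_D/∂q_D = 0: 394 - 6q_D - (q_A) = 0.
Arcadia's first-order condition: 349 - 4q_A - (q_D) = 0.
Best responses: q_D = (394 - q_A)/6, q_A = (349 - q_D)/4.
Substituting one into the other gives q_D = 1227/23 and q_A = 1700/23.
Price P = 470 - 127.2609 = 342.7391.
Drake's profit: 342.7391·(1227/23) - 76·(1227/23) - 2(1227/23)² = 8537.9716.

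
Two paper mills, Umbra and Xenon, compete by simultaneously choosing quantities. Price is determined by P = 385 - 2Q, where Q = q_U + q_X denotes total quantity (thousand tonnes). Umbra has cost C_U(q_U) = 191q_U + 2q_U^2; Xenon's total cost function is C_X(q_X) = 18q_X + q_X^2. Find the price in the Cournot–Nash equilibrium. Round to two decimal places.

Umbra's profit: π_U = (385 - 2Q)q_U - (191q_U + 2q_U²). Setting ∂π_U/∂q_U = 0: 194 - 8q_U - 2(q_X) = 0.
Xenon's first-order condition: 367 - 6q_X - 2(q_U) = 0.
So q_U = (194 - 2q_X)/8 and q_X = (367 - 2q_U)/6.
Substituting one into the other gives q_U = 215/22 and q_X = 637/11.
Total output Q = 1489/22, so price P = 385 - 2·(1489/22) = 249.6364.

249.64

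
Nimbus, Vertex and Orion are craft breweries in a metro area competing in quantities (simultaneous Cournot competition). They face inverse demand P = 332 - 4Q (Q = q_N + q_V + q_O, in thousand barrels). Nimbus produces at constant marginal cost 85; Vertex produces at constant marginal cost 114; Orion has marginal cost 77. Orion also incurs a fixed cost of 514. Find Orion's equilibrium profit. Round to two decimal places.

892.25

Nimbus's profit: π_N = (332 - 4Q)q_N - (85q_N). Setting ∂π_N/∂q_N = 0: 247 - 8q_N - 4(q_V + q_O) = 0.
Vertex's profit: π_V = (332 - 4Q)q_V - (114q_V). Setting ∂π_V/∂q_V = 0: 218 - 8q_V - 4(q_N + q_O) = 0.
Orion's first-order condition: 255 - 8q_O - 4(q_N + q_V) = 0.
Summing all 3 equations gives 720 − 16Q = 0, hence Q = 45.
Back-substituting: q_N = (247 − 180)/4 = 67/4, q_V = (218 − 180)/4 = 19/2, q_O = (255 − 180)/4 = 75/4.
Price P = 332 - 4·45 = 152.
Orion's profit: (152 - 77)·(75/4) - 514 = 892.2500.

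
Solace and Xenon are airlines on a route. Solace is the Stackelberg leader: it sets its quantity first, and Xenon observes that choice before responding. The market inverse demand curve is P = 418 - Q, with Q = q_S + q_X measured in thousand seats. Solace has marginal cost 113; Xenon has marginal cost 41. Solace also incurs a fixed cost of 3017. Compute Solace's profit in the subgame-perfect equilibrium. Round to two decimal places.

The follower Xenon best-responds to any q_S: π_X = (418 - Q)q_X - 41q_X.
∂π_X/∂q_X = 377 - q_S - 2q_X = 0 gives the reaction function q_X = (377 - q_S)/2.
The leader anticipates this reaction. Substituting into P = 418 - Q gives P = 459/2 - (1/2)q_S, so π_S = (459/2 - (1/2)q_S)q_S - 113q_S.
The leader's first-order condition 233/2 - q_S = 0 yields q_S = 233/2.
Then q_X = (377 - 233/2)/2 = 521/4.
Price P = 418 - 987/4 = 685/4.
Solace's profit: (685/4 - 113)·(233/2) - 3017 = 3769.1250.

3769.13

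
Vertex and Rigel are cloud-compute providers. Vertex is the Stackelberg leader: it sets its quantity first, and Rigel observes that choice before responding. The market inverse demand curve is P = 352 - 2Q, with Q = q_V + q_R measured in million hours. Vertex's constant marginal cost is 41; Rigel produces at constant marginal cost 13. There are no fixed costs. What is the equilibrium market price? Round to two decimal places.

Solve by backward induction. Given q_V, the follower Rigel maximises π_R = (352 - 2q_V - 2q_R)q_R - 13q_R.
Follower FOC: 339 - 2q_V - 4q_R = 0, so q_R(q_V) = (339 - 2q_V)/4.
Vertex substitutes q_R(q_V) into its own profit: π_V = q_V(352 - 2q_V - (339 - 2q_V)/2) - 41q_V = (365/2 - q_V)q_V - 41q_V.
Maximising: ∂π_V/∂q_V = 283/2 - 2q_V = 0, giving q_V = 283/4.
Then q_R = (339 - 2·(283/4))/4 = 395/8.
Total output Q = 961/8, so price P = 352 - 2·(961/8) = 447/4.

111.75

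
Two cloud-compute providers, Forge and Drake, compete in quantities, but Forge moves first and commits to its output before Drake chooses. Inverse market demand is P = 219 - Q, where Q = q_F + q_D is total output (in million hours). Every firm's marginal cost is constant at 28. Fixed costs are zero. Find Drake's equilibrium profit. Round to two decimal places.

2280.06

The follower Drake best-responds to any q_F: π_D = (219 - Q)q_D - 28q_D.
∂π_D/∂q_D = 191 - q_F - 2q_D = 0 gives the reaction function q_D = (191 - q_F)/2.
Forge substitutes q_D(q_F) into its own profit: π_F = q_F(219 - q_F - (191 - q_F)/2) - 28q_F = (247/2 - (1/2)q_F)q_F - 28q_F.
Leader FOC: 191/2 - q_F = 0, so q_F = 191/2.
Then q_D = (191 - 191/2)/2 = 191/4.
Price P = 219 - 573/4 = 303/4.
Drake's profit: (303/4 - 28)·(191/4) = 2280.0625.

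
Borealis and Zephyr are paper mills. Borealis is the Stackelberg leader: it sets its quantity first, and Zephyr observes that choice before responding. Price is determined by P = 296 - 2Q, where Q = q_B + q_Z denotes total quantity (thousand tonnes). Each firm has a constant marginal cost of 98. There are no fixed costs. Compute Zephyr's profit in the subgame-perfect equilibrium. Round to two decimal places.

Solve by backward induction. Given q_B, the follower Zephyr maximises π_Z = (296 - 2q_B - 2q_Z)q_Z - 98q_Z.
Follower FOC: 198 - 2q_B - 4q_Z = 0, so q_Z(q_B) = (198 - 2q_B)/4.
Borealis substitutes q_Z(q_B) into its own profit: π_B = q_B(296 - 2q_B - (198 - 2q_B)/2) - 98q_B = (197 - q_B)q_B - 98q_B.
Maximising: ∂π_B/∂q_B = 99 - 2q_B = 0, giving q_B = 99/2.
Then q_Z = (198 - 2·(99/2))/4 = 99/4.
Price P = 296 - 2·(297/4) = 295/2.
Zephyr's profit: (295/2 - 98)·(99/4) = 1225.1250.

1225.13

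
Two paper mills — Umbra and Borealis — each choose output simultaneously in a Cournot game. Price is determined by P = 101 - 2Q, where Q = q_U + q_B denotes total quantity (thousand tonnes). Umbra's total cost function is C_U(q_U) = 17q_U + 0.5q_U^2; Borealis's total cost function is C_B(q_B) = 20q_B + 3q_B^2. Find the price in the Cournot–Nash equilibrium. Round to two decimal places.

Umbra's profit: π_U = (101 - 2Q)q_U - (17q_U + (1/2)q_U²). Setting ∂π_U/∂q_U = 0: 84 - 5q_U - 2(q_B) = 0.
Borealis's first-order condition: 81 - 10q_B - 2(q_U) = 0.
Rearranging gives the reaction functions q_U = (84 - 2q_B)/5 and q_B = (81 - 2q_U)/10.
Substituting one into the other gives q_U = 339/23 and q_B = 237/46.
Total output Q = 915/46, so price P = 101 - 2·(915/46) = 1408/23.

61.22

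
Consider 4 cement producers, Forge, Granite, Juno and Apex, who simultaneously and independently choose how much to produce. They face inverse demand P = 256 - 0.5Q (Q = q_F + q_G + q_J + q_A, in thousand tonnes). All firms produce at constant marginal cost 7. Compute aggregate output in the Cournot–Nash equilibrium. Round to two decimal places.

Each firm earns π_i = (256 - 0.5Q)q_i - 7q_i.
First-order condition (treating rivals' output as given): 249 - q_i - (1/2)·Σ_{j≠i} q_j = 0.
By symmetry each firm produces the same amount; substituting Σ_{j≠i} q_j = 3q_i yields q_i = 249/(5/2) = 498/5.
Total output Q = 498/5 + 498/5 + 498/5 + 498/5 = 1992/5.

398.40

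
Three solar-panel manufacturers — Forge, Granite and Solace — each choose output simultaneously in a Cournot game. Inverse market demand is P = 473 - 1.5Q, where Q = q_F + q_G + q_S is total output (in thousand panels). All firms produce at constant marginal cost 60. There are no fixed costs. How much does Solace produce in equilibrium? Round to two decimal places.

68.83

Each firm earns π_i = (473 - 1.5Q)q_i - 60q_i.
First-order condition (treating rivals' output as given): 413 - 3q_i - (3/2)·Σ_{j≠i} q_j = 0.
With identical firms every q_j equals q_i, so Σ_{j≠i} q_j = 2q_i and 413 = 6q_i, giving q_i = 413/6.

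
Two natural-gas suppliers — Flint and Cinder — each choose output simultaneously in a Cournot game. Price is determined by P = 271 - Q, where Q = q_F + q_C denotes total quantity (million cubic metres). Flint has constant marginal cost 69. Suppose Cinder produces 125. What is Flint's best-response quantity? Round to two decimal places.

With the rival's output fixed at 125, Flint's profit is π_F = (271 - 125 - q_F)q_F - (69q_F) = (146 - q_F)q_F - (69q_F).
∂π_F/∂q_F = 77 - 2q_F = 0, so q_F = 77/2.

38.50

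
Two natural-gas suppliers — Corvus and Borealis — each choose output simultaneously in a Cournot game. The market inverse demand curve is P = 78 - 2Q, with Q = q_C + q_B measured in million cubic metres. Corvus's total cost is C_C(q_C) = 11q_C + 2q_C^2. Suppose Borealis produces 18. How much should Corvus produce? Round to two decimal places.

3.88

With the rival's output fixed at 18, Corvus's profit is π_C = (78 - 2·18 - 2q_C)q_C - (11q_C + 2q_C²) = (42 - 2q_C)q_C - (11q_C + 2q_C²).
∂π_C/∂q_C = 31 - 8q_C = 0, so q_C = 31/8.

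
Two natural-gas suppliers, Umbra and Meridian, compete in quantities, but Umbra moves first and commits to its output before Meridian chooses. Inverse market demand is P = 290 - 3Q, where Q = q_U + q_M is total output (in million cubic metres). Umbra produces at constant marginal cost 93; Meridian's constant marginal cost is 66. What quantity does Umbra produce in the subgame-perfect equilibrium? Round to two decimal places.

28.33

Solve by backward induction. Given q_U, the follower Meridian maximises π_M = (290 - 3q_U - 3q_M)q_M - 66q_M.
Follower FOC: 224 - 3q_U - 6q_M = 0, so q_M(q_U) = (224 - 3q_U)/6.
The leader anticipates this reaction. Substituting into P = 290 - 3Q gives P = 178 - (3/2)q_U, so π_U = (178 - (3/2)q_U)q_U - 93q_U.
The leader's first-order condition 85 - 3q_U = 0 yields q_U = 85/3.
Then q_M = (224 - 3·(85/3))/6 = 139/6.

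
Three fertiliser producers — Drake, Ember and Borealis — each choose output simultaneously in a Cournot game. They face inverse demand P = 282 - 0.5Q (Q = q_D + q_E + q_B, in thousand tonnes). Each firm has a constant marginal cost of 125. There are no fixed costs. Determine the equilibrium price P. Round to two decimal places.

164.25

A representative firm's profit is π_i = q_i(282 - 0.5Q) - 125q_i.
First-order condition (treating rivals' output as given): 157 - q_i - (1/2)·Σ_{j≠i} q_j = 0.
By symmetry each firm produces the same amount; substituting Σ_{j≠i} q_j = 2q_i yields q_i = 157/2.
Total output Q = 471/2, so price P = 282 - (1/2)·(471/2) = 657/4.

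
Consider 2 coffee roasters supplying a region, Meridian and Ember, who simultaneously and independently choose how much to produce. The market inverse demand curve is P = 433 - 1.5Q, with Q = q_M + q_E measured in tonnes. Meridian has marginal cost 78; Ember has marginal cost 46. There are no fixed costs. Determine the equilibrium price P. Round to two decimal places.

Meridian's profit: π_M = (433 - 1.5Q)q_M - (78q_M). Setting ∂π_M/∂q_M = 0: 355 - 3q_M - (3/2)(q_E) = 0.
Ember's profit: π_E = (433 - 1.5Q)q_E - (46q_E). Setting ∂π_E/∂q_E = 0: 387 - 3q_E - (3/2)(q_M) = 0.
Rearranging gives the reaction functions q_M = (355 - (3/2)q_E)/3 and q_E = (387 - (3/2)q_M)/3.
Substituting one into the other gives q_M = 646/9 and q_E = 838/9.
Total output Q = 1484/9, so price P = 433 - (3/2)·(1484/9) = 557/3.

185.67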